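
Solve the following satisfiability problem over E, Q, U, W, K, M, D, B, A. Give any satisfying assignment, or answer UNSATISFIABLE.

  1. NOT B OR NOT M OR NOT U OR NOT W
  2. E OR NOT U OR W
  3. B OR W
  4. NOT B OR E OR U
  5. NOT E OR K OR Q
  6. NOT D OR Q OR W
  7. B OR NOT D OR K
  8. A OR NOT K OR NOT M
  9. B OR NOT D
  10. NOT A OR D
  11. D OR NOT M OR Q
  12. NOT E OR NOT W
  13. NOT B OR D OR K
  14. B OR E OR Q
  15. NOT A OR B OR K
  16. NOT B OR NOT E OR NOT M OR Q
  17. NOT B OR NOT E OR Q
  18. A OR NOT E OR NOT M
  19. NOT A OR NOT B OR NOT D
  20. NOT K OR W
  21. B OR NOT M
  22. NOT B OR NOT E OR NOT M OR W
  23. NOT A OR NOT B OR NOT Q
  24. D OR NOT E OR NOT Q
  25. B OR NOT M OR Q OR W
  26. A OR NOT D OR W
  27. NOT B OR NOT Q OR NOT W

E: False; Q: True; U: False; W: True; K: False; M: False; D: False; B: False; A: False

Set E = False.
Set Q = True.
Set U = False.
  then (NOT B OR E OR U) forces B = False.
  then (B OR NOT D) forces D = False.
  then (NOT A OR D) forces A = False.
  then (B OR NOT M) forces M = False.
  then (B OR W) forces W = True.
Set K = False.
All clauses satisfied.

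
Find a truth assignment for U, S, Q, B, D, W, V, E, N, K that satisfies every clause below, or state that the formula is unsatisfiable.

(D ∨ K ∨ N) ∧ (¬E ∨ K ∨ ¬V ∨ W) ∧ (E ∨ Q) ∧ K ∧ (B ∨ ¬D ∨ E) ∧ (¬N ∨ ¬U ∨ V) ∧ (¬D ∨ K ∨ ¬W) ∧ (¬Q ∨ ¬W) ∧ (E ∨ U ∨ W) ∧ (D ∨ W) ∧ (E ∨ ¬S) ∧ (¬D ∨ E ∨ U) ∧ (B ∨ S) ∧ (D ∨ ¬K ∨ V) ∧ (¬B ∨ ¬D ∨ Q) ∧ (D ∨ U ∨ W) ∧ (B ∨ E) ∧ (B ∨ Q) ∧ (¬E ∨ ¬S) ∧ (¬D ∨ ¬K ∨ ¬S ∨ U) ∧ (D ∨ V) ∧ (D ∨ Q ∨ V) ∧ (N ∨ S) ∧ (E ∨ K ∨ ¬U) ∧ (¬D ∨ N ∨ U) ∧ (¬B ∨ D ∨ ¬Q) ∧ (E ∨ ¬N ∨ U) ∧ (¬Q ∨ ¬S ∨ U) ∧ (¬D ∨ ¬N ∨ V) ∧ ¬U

Unit clause (K) forces K = True.
Unit clause (¬U) forces U = False.
Try S = True:
  (E ∨ ¬S) forces E = True.
  clause (¬E ∨ ¬S) is falsified — backtrack.
So S = False.
  then (B ∨ S) forces B = True.
  then (N ∨ S) forces N = True.
  then (E ∨ ¬N ∨ U) forces E = True.
Set Q = True.
  then (¬Q ∨ ¬W) forces W = False.
  then (D ∨ W) forces D = True.
  then (¬D ∨ ¬N ∨ V) forces V = True.
All clauses satisfied.

U = False, S = False, Q = True, B = True, D = True, W = False, V = True, E = True, N = True, K = True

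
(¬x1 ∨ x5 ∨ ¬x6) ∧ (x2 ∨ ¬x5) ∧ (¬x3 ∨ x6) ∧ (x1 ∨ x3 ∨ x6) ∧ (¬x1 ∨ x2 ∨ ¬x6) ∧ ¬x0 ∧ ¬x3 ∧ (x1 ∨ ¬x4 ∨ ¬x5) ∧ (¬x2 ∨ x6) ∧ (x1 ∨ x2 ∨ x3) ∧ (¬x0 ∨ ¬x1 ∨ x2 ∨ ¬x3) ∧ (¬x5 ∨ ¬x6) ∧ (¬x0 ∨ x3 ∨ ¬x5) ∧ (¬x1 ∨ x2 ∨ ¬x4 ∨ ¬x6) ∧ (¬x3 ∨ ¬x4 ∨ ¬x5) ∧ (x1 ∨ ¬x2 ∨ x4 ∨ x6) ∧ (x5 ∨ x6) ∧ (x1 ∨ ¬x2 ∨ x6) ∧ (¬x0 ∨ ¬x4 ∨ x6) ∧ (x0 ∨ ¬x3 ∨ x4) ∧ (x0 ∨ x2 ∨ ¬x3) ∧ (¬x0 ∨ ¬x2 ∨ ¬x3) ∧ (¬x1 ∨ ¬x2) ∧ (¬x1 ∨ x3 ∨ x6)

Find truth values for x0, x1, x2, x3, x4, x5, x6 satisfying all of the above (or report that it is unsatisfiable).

x0 = False, x1 = False, x2 = True, x3 = False, x4 = False, x5 = False, x6 = True

Unit clause (¬x0) forces x0 = False.
Unit clause (¬x3) forces x3 = False.
Try x1 = True:
  (¬x1 ∨ ¬x2) forces x2 = False.
  (x2 ∨ ¬x5) forces x5 = False.
  (¬x1 ∨ x5 ∨ ¬x6) forces x6 = False.
  clause (x5 ∨ x6) is falsified — backtrack.
So x1 = False.
  then (x1 ∨ x3 ∨ x6) forces x6 = True.
  then (x1 ∨ x2 ∨ x3) forces x2 = True.
  then (¬x5 ∨ ¬x6) forces x5 = False.
Set x4 = False.
All clauses satisfied.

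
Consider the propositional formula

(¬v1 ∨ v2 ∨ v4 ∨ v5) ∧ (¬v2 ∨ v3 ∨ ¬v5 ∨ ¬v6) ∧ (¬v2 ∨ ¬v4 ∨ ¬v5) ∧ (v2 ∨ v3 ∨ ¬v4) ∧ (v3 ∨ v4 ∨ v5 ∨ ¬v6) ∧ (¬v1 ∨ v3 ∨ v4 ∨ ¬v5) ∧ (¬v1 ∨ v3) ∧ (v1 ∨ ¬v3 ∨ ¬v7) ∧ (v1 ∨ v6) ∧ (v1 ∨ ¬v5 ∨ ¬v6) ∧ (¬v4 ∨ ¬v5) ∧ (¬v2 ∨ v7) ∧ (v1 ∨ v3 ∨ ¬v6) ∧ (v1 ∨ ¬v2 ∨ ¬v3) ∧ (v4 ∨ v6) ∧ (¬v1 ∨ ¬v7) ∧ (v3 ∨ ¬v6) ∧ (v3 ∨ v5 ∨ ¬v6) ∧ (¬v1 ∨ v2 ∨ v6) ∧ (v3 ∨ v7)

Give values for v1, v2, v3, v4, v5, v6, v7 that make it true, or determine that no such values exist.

Set v1 = True.
  then (¬v1 ∨ v3) forces v3 = True.
  then (¬v1 ∨ ¬v7) forces v7 = False.
  then (¬v2 ∨ v7) forces v2 = False.
  then (¬v1 ∨ v2 ∨ v6) forces v6 = True.
Set v4 = False.
  then (¬v1 ∨ v2 ∨ v4 ∨ v5) forces v5 = True.
All clauses satisfied.

v1: True, v2: False, v3: True, v4: False, v5: True, v6: True, v7: False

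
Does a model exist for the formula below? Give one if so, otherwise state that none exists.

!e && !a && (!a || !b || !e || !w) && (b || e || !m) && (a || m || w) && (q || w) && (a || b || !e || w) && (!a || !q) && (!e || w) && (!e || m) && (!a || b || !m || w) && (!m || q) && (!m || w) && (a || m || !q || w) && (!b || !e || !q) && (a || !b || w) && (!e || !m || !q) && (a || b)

m=F, w=T, a=F, e=F, q=F, b=T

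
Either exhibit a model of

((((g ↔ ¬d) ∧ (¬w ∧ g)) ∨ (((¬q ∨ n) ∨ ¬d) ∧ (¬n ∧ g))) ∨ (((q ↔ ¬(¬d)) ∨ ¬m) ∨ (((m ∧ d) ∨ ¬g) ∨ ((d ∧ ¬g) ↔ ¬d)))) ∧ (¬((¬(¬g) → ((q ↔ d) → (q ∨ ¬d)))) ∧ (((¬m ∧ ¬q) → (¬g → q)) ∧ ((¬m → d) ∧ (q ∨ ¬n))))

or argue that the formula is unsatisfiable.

The formula is unsatisfiable.

The conjunct ¬((¬(¬g) → ((q ↔ d) → (q ∨ ¬d)))) is unsatisfiable on its own:
  g=F, d=F, q=F: evaluates to False.
  g=F, d=F, q=T: evaluates to False.
  g=F, d=T, q=F: evaluates to False.
  g=F, d=T, q=T: evaluates to False.
  g=T, d=F, q=F: evaluates to False.
  g=T, d=F, q=T: evaluates to False.
  g=T, d=T, q=F: evaluates to False.
  g=T, d=T, q=T: evaluates to False.
So the whole conjunction is unsatisfiable.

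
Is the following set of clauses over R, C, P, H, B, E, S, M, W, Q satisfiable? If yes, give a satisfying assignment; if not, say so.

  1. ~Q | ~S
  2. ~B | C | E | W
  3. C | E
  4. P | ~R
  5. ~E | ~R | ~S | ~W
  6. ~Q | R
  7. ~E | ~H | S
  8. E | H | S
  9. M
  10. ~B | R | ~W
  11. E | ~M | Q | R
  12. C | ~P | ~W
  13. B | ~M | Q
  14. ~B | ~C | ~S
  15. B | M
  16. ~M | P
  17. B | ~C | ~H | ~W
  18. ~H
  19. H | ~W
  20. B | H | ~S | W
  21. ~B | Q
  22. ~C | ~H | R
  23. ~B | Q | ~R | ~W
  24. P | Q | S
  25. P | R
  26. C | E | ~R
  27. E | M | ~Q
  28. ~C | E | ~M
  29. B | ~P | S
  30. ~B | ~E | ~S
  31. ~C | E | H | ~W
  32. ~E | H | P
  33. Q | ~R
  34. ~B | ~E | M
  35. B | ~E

Unit clause (M) forces M = True.
In (~M | P) only P is left, so P = True.
Unit clause (~H) forces H = False.
In (H | ~W) only ~W is left, so W = False.
Try R = False:
  (~Q | R) forces Q = False.
  (E | ~M | Q | R) forces E = True.
  (B | ~M | Q) forces B = True.
  clause (~B | Q) is falsified — backtrack.
So R = True.
  then (Q | ~R) forces Q = True.
  then (~Q | ~S) forces S = False.
  then (E | H | S) forces E = True.
  then (B | ~P | S) forces B = True.
Set C = False.
All clauses satisfied.

R = True; C = False; P = True; H = False; B = True; E = True; S = False; M = True; W = False; Q = True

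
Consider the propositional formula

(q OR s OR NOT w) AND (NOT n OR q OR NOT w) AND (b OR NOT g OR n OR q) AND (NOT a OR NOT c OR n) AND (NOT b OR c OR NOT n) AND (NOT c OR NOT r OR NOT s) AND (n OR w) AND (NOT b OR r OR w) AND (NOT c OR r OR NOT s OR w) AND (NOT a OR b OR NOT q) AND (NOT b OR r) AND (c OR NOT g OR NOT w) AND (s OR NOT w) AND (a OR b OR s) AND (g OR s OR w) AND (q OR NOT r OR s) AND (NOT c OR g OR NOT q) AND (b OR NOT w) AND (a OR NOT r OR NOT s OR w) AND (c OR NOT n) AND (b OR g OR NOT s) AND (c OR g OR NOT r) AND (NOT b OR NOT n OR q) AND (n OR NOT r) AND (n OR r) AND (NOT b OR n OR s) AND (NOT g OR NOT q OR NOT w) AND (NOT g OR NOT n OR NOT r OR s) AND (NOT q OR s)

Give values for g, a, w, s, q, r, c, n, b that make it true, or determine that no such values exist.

g = True, a = True, w = False, s = False, q = False, r = False, c = True, n = True, b = False

Set g = True.
Set a = True.
Try w = True:
  (c OR NOT g OR NOT w) forces c = True.
  (NOT a OR NOT c OR n) forces n = True.
  (NOT n OR q OR NOT w) forces q = True.
  clause (NOT g OR NOT q OR NOT w) is falsified — backtrack.
So w = False.
  then (n OR w) forces n = True.
  then (c OR NOT n) forces c = True.
Try s = True:
  (NOT c OR NOT r OR NOT s) forces r = False.
  clause (NOT c OR r OR NOT s OR w) is falsified — backtrack.
So s = False.
  then (NOT g OR NOT n OR NOT r OR s) forces r = False.
  then (NOT q OR s) forces q = False.
  then (NOT b OR r OR w) forces b = False.
All clauses satisfied.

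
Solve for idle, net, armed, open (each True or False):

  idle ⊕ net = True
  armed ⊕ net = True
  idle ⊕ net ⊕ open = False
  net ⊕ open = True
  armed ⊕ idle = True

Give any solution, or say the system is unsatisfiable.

Unsatisfiable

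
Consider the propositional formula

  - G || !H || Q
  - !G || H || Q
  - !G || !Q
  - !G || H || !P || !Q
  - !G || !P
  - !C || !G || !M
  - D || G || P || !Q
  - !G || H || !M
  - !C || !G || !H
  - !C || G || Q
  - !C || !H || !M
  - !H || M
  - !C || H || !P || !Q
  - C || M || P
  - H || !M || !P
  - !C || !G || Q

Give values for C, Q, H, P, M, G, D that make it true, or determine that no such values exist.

Set C = False.
Set Q = False.
Set H = False.
  then (!G || H || Q) forces G = False.
Set P = False.
  then (C || M || P) forces M = True.
Set D = True.
All clauses satisfied.

C=F; Q=F; H=F; P=F; M=T; G=F; D=T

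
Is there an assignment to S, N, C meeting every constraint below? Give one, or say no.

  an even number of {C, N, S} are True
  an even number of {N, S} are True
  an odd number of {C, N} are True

S = True; N = True; C = False

{C, N, S}: 2 true → even ✓
{N, S}: 2 true → even ✓
{C, N}: 1 true → odd ✓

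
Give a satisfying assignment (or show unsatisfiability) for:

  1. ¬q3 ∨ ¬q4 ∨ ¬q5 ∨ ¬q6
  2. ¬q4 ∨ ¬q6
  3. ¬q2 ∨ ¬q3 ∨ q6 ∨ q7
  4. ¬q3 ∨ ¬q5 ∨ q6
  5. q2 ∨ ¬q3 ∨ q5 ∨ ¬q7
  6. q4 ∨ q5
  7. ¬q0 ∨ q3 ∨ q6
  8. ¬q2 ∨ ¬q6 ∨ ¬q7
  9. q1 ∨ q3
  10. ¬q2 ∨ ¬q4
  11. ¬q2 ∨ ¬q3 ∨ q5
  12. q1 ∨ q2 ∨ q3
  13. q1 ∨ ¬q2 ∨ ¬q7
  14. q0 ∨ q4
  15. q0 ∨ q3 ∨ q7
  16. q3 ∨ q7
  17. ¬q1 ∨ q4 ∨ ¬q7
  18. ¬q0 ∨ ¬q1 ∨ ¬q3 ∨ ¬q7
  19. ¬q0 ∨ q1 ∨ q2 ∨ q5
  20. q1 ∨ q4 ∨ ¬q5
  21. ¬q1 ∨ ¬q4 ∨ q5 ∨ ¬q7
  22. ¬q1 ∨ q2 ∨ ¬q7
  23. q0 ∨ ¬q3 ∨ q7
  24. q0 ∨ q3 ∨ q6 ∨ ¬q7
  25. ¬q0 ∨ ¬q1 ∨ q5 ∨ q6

q0=T; q1=T; q2=T; q3=T; q4=F; q5=T; q6=T; q7=F

Set q0 = True.
Set q1 = True.
Set q2 = True.
  then (¬q2 ∨ ¬q4) forces q4 = False.
  then (¬q1 ∨ q4 ∨ ¬q7) forces q7 = False.
  then (q4 ∨ q5) forces q5 = True.
  then (q3 ∨ q7) forces q3 = True.
  then (¬q2 ∨ ¬q3 ∨ q6 ∨ q7) forces q6 = True.
All clauses satisfied.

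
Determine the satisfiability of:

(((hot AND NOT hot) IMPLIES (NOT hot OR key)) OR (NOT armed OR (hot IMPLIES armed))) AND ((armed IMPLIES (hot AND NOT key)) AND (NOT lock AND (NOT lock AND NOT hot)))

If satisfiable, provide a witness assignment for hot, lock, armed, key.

hot: False; lock: False; armed: False; key: True

  ((hot AND NOT hot) IMPLIES (NOT hot OR key)) OR (NOT armed OR (hot IMPLIES armed)) = True
    (hot AND NOT hot) IMPLIES (NOT hot OR key) = True
      hot AND NOT hot = False
        NOT hot = True
      NOT hot OR key = True
        NOT hot = True
    NOT armed OR (hot IMPLIES armed) = True
      NOT armed = True
      hot IMPLIES armed = True
  (armed IMPLIES (hot AND NOT key)) AND (NOT lock AND (NOT lock AND NOT hot)) = True
    armed IMPLIES (hot AND NOT key) = True
      hot AND NOT key = False
        NOT key = False
    NOT lock AND (NOT lock AND NOT hot) = True
      NOT lock = True
      NOT lock AND NOT hot = True
        NOT lock = True
        NOT hot = True
Both conjuncts True, so the formula holds.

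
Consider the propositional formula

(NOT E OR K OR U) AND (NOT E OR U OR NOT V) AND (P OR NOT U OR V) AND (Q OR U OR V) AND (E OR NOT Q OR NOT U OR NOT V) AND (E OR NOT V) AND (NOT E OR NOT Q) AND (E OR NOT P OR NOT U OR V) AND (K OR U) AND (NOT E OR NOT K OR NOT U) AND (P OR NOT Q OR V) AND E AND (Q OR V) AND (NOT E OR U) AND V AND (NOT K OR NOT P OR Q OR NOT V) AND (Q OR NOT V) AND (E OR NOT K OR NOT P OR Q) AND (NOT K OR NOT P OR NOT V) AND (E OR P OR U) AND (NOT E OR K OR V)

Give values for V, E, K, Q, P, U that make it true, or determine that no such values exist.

Case E = True:
  (NOT E OR NOT Q) forces Q = False.
  (Q OR V) forces V = True.
  Clause (Q OR NOT V) is falsified — contradiction.
Case E = False:
  Clause (E) is falsified — contradiction.
Both cases fail, so the formula is unsatisfiable.

Unsatisfiable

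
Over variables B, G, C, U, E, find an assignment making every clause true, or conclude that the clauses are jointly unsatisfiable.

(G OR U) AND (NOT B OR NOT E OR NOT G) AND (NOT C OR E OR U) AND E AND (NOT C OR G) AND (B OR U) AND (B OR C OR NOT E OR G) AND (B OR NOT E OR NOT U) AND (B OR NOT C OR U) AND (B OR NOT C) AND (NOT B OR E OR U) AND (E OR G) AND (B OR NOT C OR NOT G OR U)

Unit clause (E) forces E = True.
Try B = False:
  (B OR U) forces U = True.
  clause (B OR NOT E OR NOT U) is falsified — backtrack.
So B = True.
  then (NOT B OR NOT E OR NOT G) forces G = False.
  then (NOT C OR G) forces C = False.
  then (G OR U) forces U = True.
All clauses satisfied.

B=T, G=F, C=F, U=T, E=T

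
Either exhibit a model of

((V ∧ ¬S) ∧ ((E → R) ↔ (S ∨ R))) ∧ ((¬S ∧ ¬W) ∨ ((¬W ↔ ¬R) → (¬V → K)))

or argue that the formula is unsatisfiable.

K: True, V: True, W: False, S: False, R: True, E: False

  (V ∧ ¬S) ∧ ((E → R) ↔ (S ∨ R)) = True
    V ∧ ¬S = True
      ¬S = True
    (E → R) ↔ (S ∨ R) = True
      E → R = True
      S ∨ R = True
  (¬S ∧ ¬W) ∨ ((¬W ↔ ¬R) → (¬V → K)) = True
    ¬S ∧ ¬W = True
      ¬S = True
      ¬W = True
    (¬W ↔ ¬R) → (¬V → K) = True
      ¬W ↔ ¬R = False
        ¬W = True
        ¬R = False
      ¬V → K = True
        ¬V = False
Both conjuncts True, so the formula holds.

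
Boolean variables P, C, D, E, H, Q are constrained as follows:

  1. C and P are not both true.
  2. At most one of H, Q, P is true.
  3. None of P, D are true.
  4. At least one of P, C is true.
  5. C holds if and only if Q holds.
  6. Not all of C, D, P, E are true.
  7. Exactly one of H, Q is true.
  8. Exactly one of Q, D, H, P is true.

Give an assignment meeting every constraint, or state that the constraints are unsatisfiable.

P = False; C = True; D = False; E = True; H = False; Q = True

  (1) C=T, P=F — not both ✓
  (2) {H, Q, P}: 1 true — at most one ✓
  (3) {P, D}: 0 true — none ✓
  (4) {P, C}: 1 true — at least one ✓
  (5) C=T, Q=T — same ✓
  (6) {C, D, P, E}: 2/4 true — not all ✓
  (7) {H, Q}: 1 true — exactly one ✓
  (8) {Q, D, H, P}: 1 true — exactly one ✓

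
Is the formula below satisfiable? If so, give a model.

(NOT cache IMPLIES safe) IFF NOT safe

safe = False; cache = True

  (NOT cache IMPLIES safe) IFF NOT safe = True
    NOT cache IMPLIES safe = True
      NOT cache = False
    NOT safe = True
The formula evaluates to True.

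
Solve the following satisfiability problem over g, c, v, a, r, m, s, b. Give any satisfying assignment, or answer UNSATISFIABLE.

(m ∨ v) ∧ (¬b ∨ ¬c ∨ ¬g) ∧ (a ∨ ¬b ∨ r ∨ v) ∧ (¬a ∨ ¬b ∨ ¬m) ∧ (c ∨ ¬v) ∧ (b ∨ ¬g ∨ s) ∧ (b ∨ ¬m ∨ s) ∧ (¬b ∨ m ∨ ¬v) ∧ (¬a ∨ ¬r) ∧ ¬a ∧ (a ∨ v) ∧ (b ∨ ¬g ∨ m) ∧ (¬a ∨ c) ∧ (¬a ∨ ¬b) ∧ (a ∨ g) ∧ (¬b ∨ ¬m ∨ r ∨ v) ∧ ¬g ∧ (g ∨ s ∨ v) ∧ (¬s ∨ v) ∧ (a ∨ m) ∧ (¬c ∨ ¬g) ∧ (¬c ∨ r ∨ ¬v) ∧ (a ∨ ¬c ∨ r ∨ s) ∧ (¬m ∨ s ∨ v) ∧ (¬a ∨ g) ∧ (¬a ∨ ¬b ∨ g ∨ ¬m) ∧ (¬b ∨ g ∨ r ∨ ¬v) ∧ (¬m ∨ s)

Unsatisfiable — no assignment works.

Case g = True:
  Clause (¬g) is falsified — contradiction.
Case g = False:
  (¬a) forces a = False.
  Clause (a ∨ g) is falsified — contradiction.
Both cases fail, so the formula is unsatisfiable.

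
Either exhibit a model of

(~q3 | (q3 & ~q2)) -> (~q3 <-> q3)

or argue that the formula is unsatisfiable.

q2=T, q3=T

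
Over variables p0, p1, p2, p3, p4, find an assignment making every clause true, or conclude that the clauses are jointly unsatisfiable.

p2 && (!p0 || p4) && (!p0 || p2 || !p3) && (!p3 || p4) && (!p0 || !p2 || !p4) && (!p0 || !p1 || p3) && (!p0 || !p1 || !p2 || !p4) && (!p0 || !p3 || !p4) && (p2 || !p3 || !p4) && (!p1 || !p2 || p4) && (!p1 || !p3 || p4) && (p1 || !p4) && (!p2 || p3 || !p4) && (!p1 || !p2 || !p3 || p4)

p0=F, p1=F, p2=T, p3=F, p4=F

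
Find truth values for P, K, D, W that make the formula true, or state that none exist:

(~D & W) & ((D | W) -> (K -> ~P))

P=T, K=F, D=F, W=T

  ~D & W = True
    ~D = True
  (D | W) -> (K -> ~P) = True
    D | W = True
    K -> ~P = True
      ~P = False
Both conjuncts True, so the formula holds.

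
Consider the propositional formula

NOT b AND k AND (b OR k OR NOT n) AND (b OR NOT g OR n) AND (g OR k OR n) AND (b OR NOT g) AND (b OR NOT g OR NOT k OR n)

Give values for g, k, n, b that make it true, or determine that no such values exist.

Unit clause (NOT b) forces b = False.
Unit clause (k) forces k = True.
In (b OR NOT g) only NOT g is left, so g = False.
Set n = False.
Check each clause:
  (NOT b): NOT b holds.
  (k): k holds.
  (b OR k OR NOT n): k holds.
  (b OR NOT g OR n): NOT g holds.
  (g OR k OR n): k holds.
  (b OR NOT g): NOT g holds.
  (b OR NOT g OR NOT k OR n): NOT g holds.
All clauses satisfied.

g=F, k=T, n=F, b=F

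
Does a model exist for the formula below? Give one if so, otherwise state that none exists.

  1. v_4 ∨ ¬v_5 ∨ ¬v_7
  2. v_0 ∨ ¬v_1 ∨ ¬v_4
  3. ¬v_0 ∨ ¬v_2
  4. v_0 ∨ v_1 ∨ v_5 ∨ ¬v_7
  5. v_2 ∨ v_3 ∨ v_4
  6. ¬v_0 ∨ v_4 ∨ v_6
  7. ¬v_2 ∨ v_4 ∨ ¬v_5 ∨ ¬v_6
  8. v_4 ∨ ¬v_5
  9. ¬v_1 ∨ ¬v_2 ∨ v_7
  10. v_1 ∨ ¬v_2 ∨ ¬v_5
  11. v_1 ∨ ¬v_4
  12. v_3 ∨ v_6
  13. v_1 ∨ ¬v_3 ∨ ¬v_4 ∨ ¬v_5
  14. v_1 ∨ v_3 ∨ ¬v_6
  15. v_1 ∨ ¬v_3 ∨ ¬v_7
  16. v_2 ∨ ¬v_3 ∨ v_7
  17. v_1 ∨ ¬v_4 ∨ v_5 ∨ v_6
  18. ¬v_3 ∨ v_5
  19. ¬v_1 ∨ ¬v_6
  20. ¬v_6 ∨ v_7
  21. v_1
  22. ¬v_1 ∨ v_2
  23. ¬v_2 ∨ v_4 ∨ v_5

The formula is unsatisfiable.

Case v_2 = True:
  (¬v_0 ∨ ¬v_2) forces v_0 = False.
  (v_1) forces v_1 = True.
  (v_0 ∨ ¬v_1 ∨ ¬v_4) forces v_4 = False.
  (v_4 ∨ ¬v_5) forces v_5 = False.
  Clause (¬v_2 ∨ v_4 ∨ v_5) is falsified — contradiction.
Case v_2 = False:
  (v_1) forces v_1 = True.
  Clause (¬v_1 ∨ v_2) is falsified — contradiction.
Both cases fail, so the formula is unsatisfiable.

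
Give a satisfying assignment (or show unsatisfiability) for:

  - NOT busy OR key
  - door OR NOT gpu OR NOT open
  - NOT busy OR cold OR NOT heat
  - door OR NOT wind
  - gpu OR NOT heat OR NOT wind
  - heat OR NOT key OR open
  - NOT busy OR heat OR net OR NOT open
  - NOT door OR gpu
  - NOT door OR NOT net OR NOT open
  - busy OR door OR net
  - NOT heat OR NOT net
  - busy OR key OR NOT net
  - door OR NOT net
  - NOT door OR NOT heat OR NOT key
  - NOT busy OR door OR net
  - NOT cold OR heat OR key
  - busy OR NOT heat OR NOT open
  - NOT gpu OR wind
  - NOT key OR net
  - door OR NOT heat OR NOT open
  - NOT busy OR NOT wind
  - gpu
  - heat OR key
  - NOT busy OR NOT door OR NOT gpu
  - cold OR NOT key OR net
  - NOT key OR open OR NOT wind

gpu = True, door = True, cold = True, net = False, heat = True, open = False, busy = False, wind = True, key = False

Unit clause (gpu) forces gpu = True.
In (NOT gpu OR wind) only wind is left, so wind = True.
In (NOT busy OR NOT wind) only NOT busy is left, so busy = False.
In (door OR NOT wind) only door is left, so door = True.
Set cold = True.
Try net = True:
  (NOT door OR NOT net OR NOT open) forces open = False.
  (NOT heat OR NOT net) forces heat = False.
  (heat OR NOT key OR open) forces key = False.
  clause (busy OR key OR NOT net) is falsified — backtrack.
So net = False.
  then (NOT key OR net) forces key = False.
  then (heat OR key) forces heat = True.
  then (busy OR NOT heat OR NOT open) forces open = False.
All clauses satisfied.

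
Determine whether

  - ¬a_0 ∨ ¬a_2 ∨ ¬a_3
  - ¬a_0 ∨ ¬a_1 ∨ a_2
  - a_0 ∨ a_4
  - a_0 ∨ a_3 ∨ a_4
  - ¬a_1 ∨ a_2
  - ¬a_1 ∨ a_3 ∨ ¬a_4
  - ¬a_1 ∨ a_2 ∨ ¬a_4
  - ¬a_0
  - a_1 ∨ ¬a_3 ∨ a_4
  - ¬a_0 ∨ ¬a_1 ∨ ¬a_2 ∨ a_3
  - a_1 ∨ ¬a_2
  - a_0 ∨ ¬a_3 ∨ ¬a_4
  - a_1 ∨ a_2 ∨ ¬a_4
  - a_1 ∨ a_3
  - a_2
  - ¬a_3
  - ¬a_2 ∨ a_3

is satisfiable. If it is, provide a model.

No satisfying assignment exists.

Case a_0 = True:
  Clause (¬a_0) is falsified — contradiction.
Case a_0 = False:
  (a_0 ∨ a_4) forces a_4 = True.
  (a_0 ∨ ¬a_3 ∨ ¬a_4) forces a_3 = False.
  (¬a_1 ∨ a_3 ∨ ¬a_4) forces a_1 = False.
  Clause (a_1 ∨ a_3) is falsified — contradiction.
Both cases fail, so the formula is unsatisfiable.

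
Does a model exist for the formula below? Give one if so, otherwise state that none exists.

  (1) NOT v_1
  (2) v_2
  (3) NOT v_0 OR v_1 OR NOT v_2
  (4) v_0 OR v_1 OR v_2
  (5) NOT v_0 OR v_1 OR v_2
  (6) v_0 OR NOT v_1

v_0=F; v_1=F; v_2=T

Unit clause (NOT v_1) forces v_1 = False.
Unit clause (v_2) forces v_2 = True.
In (NOT v_0 OR v_1 OR NOT v_2) only NOT v_0 is left, so v_0 = False.
All clauses satisfied.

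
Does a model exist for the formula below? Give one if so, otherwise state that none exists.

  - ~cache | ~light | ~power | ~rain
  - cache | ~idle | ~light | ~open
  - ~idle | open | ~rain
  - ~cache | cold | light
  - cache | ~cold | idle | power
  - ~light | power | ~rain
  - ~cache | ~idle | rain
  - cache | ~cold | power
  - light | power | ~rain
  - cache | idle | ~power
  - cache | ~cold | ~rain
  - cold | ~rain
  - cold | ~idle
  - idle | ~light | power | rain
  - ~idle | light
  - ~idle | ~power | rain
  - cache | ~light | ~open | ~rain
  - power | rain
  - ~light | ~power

Set open = False.
Set cache = True.
Try power = False:
  (power | rain) forces rain = True.
  (~idle | open | ~rain) forces idle = False.
  (~light | power | ~rain) forces light = False.
  clause (light | power | ~rain) is falsified — backtrack.
So power = True.
  then (~light | ~power) forces light = False.
  then (~cache | cold | light) forces cold = True.
  then (~idle | light) forces idle = False.
Set rain = False.
All clauses satisfied.

open = False, cache = True, power = True, cold = True, rain = False, idle = False, light = False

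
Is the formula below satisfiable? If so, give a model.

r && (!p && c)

c = True, r = True, p = False

  !p && c = True
    !p = True
Both conjuncts True, so the formula holds.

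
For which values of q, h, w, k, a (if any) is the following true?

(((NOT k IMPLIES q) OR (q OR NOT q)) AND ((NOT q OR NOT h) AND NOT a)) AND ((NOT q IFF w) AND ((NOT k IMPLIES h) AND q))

q: True, h: False, w: False, k: True, a: False

  ((NOT k IMPLIES q) OR (q OR NOT q)) AND ((NOT q OR NOT h) AND NOT a) = True
    (NOT k IMPLIES q) OR (q OR NOT q) = True
      NOT k IMPLIES q = True
        NOT k = False
      q OR NOT q = True
        NOT q = False
    (NOT q OR NOT h) AND NOT a = True
      NOT q OR NOT h = True
        NOT q = False
        NOT h = True
      NOT a = True
  (NOT q IFF w) AND ((NOT k IMPLIES h) AND q) = True
    NOT q IFF w = True
      NOT q = False
    (NOT k IMPLIES h) AND q = True
      NOT k IMPLIES h = True
        NOT k = False
Both conjuncts True, so the formula holds.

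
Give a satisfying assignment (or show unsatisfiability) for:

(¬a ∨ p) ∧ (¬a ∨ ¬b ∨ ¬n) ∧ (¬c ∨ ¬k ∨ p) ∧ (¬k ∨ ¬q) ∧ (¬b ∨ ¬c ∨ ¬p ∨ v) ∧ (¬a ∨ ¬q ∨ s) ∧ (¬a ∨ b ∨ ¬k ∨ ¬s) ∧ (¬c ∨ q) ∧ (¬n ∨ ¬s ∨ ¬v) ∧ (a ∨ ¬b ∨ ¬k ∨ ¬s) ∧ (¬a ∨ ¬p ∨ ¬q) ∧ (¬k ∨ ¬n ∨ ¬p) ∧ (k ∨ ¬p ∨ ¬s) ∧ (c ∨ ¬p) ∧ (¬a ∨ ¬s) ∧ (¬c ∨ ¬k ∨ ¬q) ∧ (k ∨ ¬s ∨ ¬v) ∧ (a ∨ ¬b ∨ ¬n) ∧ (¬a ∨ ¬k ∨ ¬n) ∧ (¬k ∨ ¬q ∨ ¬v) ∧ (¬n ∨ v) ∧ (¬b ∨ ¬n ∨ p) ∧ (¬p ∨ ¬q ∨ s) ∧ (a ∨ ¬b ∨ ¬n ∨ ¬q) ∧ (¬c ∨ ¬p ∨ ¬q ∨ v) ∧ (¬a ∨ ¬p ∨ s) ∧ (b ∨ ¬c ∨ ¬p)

Set q = True.
  then (¬k ∨ ¬q) forces k = False.
Set b = False.
Try p = True:
  (¬a ∨ ¬p ∨ ¬q) forces a = False.
  (k ∨ ¬p ∨ ¬s) forces s = False.
  clause (¬p ∨ ¬q ∨ s) is falsified — backtrack.
So p = False.
  then (¬a ∨ p) forces a = False.
Set v = True.
  then (k ∨ ¬s ∨ ¬v) forces s = False.
Set c = False.
Set n = False.
All clauses satisfied.

q: True, b: False, p: False, k: False, v: True, s: False, c: False, a: False, n: False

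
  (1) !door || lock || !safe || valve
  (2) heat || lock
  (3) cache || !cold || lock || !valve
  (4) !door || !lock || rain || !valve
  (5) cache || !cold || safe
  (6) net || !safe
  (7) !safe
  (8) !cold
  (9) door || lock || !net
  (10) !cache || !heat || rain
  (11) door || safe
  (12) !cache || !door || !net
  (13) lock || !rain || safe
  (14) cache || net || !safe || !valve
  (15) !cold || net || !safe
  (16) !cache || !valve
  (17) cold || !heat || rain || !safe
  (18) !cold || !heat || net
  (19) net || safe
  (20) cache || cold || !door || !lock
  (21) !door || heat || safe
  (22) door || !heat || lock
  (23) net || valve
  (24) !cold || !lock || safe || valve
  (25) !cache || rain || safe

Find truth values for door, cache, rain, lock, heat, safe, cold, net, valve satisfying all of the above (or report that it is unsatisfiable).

door = True, cache = False, rain = False, lock = False, heat = True, safe = False, cold = False, net = True, valve = True

Unit clause (!safe) forces safe = False.
Unit clause (!cold) forces cold = False.
In (door || safe) only door is left, so door = True.
In (net || safe) only net is left, so net = True.
In (!door || heat || safe) only heat is left, so heat = True.
In (!cache || !door || !net) only !cache is left, so cache = False.
In (cache || cold || !door || !lock) only !lock is left, so lock = False.
In (lock || !rain || safe) only !rain is left, so rain = False.
Set valve = True.
All clauses satisfied.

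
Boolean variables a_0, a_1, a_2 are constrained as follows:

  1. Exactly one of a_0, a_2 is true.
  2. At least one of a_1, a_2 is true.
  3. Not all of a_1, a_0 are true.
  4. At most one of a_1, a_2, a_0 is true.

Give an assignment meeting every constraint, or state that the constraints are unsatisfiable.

a_0 = False, a_1 = False, a_2 = True

  (1) {a_0, a_2}: 1 true — exactly one ✓
  (2) {a_1, a_2}: 1 true — at least one ✓
  (3) {a_1, a_0}: 0/2 true — not all ✓
  (4) {a_1, a_2, a_0}: 1 true — at most one ✓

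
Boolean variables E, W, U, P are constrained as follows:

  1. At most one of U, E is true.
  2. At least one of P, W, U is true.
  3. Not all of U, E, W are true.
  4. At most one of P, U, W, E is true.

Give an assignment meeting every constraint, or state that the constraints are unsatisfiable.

E: False, W: False, U: True, P: False

  (1) {U, E}: 1 true — at most one ✓
  (2) {P, W, U}: 1 true — at least one ✓
  (3) {U, E, W}: 1/3 true — not all ✓
  (4) {P, U, W, E}: 1 true — at most one ✓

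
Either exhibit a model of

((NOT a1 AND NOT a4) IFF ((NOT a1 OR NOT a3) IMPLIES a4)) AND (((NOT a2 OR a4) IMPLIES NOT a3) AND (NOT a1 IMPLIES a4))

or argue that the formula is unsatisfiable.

a1 = True, a2 = True, a3 = False, a4 = False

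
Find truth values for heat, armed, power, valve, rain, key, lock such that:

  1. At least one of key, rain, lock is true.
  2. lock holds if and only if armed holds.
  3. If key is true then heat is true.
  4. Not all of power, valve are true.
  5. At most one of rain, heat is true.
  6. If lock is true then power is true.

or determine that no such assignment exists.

heat = True, armed = True, power = True, valve = False, rain = False, key = True, lock = True

  (1) {key, rain, lock}: 2 true — at least one ✓
  (2) lock=T, armed=T — same ✓
  (3) key=T ⇒ heat: T ✓
  (4) {power, valve}: 1/2 true — not all ✓
  (5) {rain, heat}: 1 true — at most one ✓
  (6) lock=T ⇒ power: T ✓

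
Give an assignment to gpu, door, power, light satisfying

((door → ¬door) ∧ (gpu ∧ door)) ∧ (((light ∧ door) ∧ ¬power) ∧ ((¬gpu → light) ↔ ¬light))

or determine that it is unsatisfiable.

No satisfying assignment exists.

Case door = True: the conjunct door → ¬door becomes True → ¬True = False.
Case door = False: the conjunct door is False.
Both cases fail — unsatisfiable.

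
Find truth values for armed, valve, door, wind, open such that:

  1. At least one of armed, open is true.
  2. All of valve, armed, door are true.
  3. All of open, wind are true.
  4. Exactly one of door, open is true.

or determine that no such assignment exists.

Unsatisfiable — no assignment works.

Case armed = True:
  (2) forces valve = True.
  (2) forces door = True.
  (3) forces open = True.
  Constraint (4) is violated (door=T, open=T) — contradiction.
Case armed = False:
  Constraint (2) is violated (armed=F) — contradiction.
Both cases fail — unsatisfiable.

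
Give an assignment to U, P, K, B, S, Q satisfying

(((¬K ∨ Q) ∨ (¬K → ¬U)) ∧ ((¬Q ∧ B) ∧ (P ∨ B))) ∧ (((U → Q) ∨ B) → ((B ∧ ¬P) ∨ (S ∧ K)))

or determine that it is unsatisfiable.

U=T, P=T, K=T, B=T, S=T, Q=F

  ((¬K ∨ Q) ∨ (¬K → ¬U)) ∧ ((¬Q ∧ B) ∧ (P ∨ B)) = True
    (¬K ∨ Q) ∨ (¬K → ¬U) = True
      ¬K ∨ Q = False
        ¬K = False
      ¬K → ¬U = True
        ¬K = False
        ¬U = False
    (¬Q ∧ B) ∧ (P ∨ B) = True
      ¬Q ∧ B = True
        ¬Q = True
      P ∨ B = True
  ((U → Q) ∨ B) → ((B ∧ ¬P) ∨ (S ∧ K)) = True
    (U → Q) ∨ B = True
      U → Q = False
    (B ∧ ¬P) ∨ (S ∧ K) = True
      B ∧ ¬P = False
        ¬P = False
      S ∧ K = True
Both conjuncts True, so the formula holds.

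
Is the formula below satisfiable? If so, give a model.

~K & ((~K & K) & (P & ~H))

Case K = True: the conjunct ~K is False.
Case K = False: the conjunct K is False.
Both cases fail — unsatisfiable.

Unsatisfiable — no assignment works.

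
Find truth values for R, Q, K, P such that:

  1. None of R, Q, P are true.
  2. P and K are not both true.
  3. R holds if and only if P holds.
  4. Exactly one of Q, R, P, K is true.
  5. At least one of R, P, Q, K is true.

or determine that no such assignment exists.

R = False; Q = False; K = True; P = False

  (1) {R, Q, P}: 0 true — none ✓
  (2) P=F, K=T — not both ✓
  (3) R=F, P=F — same ✓
  (4) {Q, R, P, K}: 1 true — exactly one ✓
  (5) {R, P, Q, K}: 1 true — at least one ✓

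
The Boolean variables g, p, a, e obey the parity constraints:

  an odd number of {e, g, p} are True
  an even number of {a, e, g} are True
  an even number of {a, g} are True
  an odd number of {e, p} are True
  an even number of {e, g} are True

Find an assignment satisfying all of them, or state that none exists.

g = False, p = True, a = False, e = False

{e, g, p}: 1 true → odd ✓
{a, e, g}: 0 true → even ✓
{a, g}: 0 true → even ✓
{e, p}: 1 true → odd ✓
{e, g}: 0 true → even ✓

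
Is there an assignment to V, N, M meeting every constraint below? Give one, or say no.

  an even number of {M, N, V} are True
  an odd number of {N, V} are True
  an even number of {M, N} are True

V = False, N = True, M = True

{M, N, V}: 2 true → even ✓
{N, V}: 1 true → odd ✓
{M, N}: 2 true → even ✓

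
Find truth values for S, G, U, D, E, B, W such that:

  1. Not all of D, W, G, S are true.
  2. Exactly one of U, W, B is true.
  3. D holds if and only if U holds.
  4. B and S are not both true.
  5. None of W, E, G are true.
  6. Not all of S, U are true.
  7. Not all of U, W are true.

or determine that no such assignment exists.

S = False, G = False, U = False, D = False, E = False, B = True, W = False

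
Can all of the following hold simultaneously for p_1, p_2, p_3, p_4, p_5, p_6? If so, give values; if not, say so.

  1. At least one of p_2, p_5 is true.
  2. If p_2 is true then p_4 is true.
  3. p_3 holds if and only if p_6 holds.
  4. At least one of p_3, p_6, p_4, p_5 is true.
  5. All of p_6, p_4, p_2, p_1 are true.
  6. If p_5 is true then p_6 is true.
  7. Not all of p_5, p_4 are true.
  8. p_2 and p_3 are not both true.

Unsatisfiable

Case p_4 = True:
  (5) forces p_6 = True.
  (3) with p_6=T forces p_3 = True.
  (5) forces p_2 = True.
  Constraint (8) is violated (p_2=T, p_3=T) — contradiction.
Case p_4 = False:
  Constraint (5) is violated (p_4=F) — contradiction.
Both cases fail — unsatisfiable.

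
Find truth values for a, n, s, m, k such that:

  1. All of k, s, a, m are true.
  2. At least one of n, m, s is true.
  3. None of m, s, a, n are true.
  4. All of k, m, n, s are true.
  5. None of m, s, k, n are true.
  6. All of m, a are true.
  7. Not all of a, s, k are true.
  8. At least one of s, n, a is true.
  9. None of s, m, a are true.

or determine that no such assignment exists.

The formula is unsatisfiable.

Case a = True:
  Constraint (3) is violated (a=T) — contradiction.
Case a = False:
  Constraint (1) is violated (a=F) — contradiction.
Both cases fail — unsatisfiable.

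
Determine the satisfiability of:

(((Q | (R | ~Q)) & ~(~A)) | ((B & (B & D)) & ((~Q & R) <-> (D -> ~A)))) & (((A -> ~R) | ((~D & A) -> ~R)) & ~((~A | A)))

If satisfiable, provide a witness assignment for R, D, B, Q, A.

UNSATISFIABLE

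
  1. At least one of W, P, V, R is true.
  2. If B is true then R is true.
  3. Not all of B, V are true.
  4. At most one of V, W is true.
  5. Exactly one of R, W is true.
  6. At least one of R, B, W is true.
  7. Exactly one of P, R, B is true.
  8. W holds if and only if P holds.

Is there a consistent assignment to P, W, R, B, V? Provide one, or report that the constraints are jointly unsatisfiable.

P=F; W=F; R=T; B=F; V=F

  (1) {W, P, V, R}: 1 true — at least one ✓
  (2) B=F ⇒ R: vacuous ✓
  (3) {B, V}: 0/2 true — not all ✓
  (4) {V, W}: 0 true — at most one ✓
  (5) {R, W}: 1 true — exactly one ✓
  (6) {R, B, W}: 1 true — at least one ✓
  (7) {P, R, B}: 1 true — exactly one ✓
  (8) W=F, P=F — same ✓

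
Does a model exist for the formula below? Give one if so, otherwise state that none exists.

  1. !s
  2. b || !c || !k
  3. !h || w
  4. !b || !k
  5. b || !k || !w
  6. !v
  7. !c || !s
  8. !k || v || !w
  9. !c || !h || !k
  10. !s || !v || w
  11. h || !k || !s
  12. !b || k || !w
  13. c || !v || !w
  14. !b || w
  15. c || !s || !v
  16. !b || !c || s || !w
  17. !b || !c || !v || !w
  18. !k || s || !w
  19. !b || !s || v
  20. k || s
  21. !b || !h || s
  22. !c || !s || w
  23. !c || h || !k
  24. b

Case b = True:
  (!s) forces s = False.
  (!b || !k) forces k = False.
  Clause (k || s) is falsified — contradiction.
Case b = False:
  Clause (b) is falsified — contradiction.
Both cases fail, so the formula is unsatisfiable.

Unsatisfiable — no assignment works.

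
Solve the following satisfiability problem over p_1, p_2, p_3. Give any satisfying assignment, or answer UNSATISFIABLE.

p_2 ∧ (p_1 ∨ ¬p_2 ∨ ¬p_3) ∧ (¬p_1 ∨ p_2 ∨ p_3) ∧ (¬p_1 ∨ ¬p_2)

p_1 = False, p_2 = True, p_3 = False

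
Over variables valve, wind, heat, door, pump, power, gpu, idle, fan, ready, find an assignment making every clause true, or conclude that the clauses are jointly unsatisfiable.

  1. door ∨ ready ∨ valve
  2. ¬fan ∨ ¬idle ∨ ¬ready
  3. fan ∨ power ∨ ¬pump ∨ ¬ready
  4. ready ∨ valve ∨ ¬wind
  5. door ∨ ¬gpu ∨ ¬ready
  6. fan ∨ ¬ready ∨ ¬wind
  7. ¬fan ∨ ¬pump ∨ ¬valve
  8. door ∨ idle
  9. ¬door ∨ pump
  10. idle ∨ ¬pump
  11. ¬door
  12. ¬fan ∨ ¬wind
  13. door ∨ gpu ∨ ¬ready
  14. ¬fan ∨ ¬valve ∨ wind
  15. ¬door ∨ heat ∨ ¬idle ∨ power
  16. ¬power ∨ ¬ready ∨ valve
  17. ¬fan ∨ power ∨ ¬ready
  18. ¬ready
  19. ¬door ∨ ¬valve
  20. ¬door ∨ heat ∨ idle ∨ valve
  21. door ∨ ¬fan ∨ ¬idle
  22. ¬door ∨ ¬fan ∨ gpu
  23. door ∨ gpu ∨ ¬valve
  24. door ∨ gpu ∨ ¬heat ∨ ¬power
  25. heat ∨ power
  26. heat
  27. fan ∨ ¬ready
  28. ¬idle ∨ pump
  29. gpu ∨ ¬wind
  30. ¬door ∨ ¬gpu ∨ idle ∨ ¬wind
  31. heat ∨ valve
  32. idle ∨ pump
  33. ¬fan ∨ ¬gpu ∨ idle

valve: True, wind: False, heat: True, door: False, pump: True, power: True, gpu: True, idle: True, fan: False, ready: False

Unit clause (¬door) forces door = False.
Unit clause (¬ready) forces ready = False.
Unit clause (heat) forces heat = True.
In (door ∨ ready ∨ valve) only valve is left, so valve = True.
In (door ∨ idle) only idle is left, so idle = True.
In (door ∨ ¬fan ∨ ¬idle) only ¬fan is left, so fan = False.
In (door ∨ gpu ∨ ¬valve) only gpu is left, so gpu = True.
In (¬idle ∨ pump) only pump is left, so pump = True.
Set wind = False.
Set power = True.
All clauses satisfied.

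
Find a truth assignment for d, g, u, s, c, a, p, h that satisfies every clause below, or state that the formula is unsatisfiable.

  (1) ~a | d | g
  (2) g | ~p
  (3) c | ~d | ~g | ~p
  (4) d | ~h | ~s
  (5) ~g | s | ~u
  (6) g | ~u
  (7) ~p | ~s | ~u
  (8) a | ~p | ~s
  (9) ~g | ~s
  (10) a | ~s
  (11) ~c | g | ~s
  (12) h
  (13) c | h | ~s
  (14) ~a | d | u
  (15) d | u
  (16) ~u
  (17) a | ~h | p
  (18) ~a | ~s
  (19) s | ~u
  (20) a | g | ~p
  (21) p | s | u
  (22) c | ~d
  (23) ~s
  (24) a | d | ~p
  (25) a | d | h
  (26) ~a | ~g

d = True, g = True, u = False, s = False, c = True, a = False, p = True, h = True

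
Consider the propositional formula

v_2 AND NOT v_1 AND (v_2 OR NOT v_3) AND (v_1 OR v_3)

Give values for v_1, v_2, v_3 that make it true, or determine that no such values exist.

Unit clause (v_2) forces v_2 = True.
Unit clause (NOT v_1) forces v_1 = False.
In (v_1 OR v_3) only v_3 is left, so v_3 = True.
Check each clause:
  (v_2): v_2 holds.
  (NOT v_1): NOT v_1 holds.
  (v_2 OR NOT v_3): v_2 holds.
  (v_1 OR v_3): v_3 holds.
All clauses satisfied.

v_1 = False; v_2 = True; v_3 = True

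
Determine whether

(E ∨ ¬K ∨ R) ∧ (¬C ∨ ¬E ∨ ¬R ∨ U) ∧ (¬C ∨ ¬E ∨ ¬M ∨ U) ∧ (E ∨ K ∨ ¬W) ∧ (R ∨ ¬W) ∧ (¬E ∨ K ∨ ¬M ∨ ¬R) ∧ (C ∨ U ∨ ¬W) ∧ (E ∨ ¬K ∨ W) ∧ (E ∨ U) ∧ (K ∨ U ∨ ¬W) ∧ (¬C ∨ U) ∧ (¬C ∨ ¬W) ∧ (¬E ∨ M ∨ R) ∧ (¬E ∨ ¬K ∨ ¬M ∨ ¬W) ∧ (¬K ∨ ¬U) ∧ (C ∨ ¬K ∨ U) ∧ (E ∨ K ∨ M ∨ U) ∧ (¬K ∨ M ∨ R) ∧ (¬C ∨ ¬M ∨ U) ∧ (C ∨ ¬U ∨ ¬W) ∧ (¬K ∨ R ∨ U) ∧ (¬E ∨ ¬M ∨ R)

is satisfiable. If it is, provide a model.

Set C = True.
  then (¬C ∨ U) forces U = True.
  then (¬C ∨ ¬W) forces W = False.
  then (¬K ∨ ¬U) forces K = False.
Set R = True.
Set M = True.
  then (¬E ∨ K ∨ ¬M ∨ ¬R) forces E = False.
All clauses satisfied.

C = True, U = True, R = True, M = True, K = False, E = False, W = False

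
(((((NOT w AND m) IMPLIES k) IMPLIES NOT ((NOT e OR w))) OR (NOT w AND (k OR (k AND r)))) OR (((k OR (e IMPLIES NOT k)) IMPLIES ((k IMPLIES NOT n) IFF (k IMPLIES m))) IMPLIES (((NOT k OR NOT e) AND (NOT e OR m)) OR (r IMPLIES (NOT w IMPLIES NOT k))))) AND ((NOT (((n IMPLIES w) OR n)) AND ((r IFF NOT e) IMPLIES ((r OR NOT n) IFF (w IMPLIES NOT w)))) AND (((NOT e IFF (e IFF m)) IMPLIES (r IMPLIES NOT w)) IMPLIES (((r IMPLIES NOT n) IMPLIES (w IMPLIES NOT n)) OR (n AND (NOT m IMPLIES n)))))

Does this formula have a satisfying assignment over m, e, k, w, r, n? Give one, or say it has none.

No satisfying assignment exists.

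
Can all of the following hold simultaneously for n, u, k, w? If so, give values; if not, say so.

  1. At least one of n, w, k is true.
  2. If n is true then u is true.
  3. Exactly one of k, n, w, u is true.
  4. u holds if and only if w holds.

n=F; u=F; k=T; w=F

  (1) {n, w, k}: 1 true — at least one ✓
  (2) n=F ⇒ u: vacuous ✓
  (3) {k, n, w, u}: 1 true — exactly one ✓
  (4) u=F, w=F — same ✓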